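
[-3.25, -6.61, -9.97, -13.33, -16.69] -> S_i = -3.25 + -3.36*i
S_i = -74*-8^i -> [-74, 592, -4736, 37888, -303104]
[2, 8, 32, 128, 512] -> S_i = 2*4^i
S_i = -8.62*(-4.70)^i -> [-8.62, 40.51, -190.42, 894.95, -4206.29]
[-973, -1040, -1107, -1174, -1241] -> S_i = -973 + -67*i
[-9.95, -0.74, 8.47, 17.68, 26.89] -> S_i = -9.95 + 9.21*i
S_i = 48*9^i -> [48, 432, 3888, 34992, 314928]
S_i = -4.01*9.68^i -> [-4.01, -38.82, -375.75, -3637.23, -35208.36]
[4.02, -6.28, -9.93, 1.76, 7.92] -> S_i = Random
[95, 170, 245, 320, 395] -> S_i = 95 + 75*i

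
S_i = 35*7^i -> [35, 245, 1715, 12005, 84035]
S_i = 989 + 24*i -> [989, 1013, 1037, 1061, 1085]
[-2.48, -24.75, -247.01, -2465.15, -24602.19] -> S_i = -2.48*9.98^i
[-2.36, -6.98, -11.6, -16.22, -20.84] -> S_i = -2.36 + -4.62*i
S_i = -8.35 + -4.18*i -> [-8.35, -12.53, -16.71, -20.89, -25.07]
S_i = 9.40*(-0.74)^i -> [9.4, -6.96, 5.15, -3.81, 2.82]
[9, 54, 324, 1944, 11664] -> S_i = 9*6^i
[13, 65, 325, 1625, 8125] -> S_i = 13*5^i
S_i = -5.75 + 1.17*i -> [-5.75, -4.58, -3.41, -2.24, -1.07]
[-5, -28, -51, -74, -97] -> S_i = -5 + -23*i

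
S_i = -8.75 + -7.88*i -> [-8.75, -16.63, -24.51, -32.39, -40.27]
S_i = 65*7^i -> [65, 455, 3185, 22295, 156065]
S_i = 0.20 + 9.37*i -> [0.2, 9.57, 18.94, 28.31, 37.68]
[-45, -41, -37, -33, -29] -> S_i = -45 + 4*i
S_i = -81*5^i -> [-81, -405, -2025, -10125, -50625]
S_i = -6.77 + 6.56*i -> [-6.77, -0.21, 6.35, 12.91, 19.47]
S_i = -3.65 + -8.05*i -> [-3.65, -11.7, -19.75, -27.8, -35.85]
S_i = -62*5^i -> [-62, -310, -1550, -7750, -38750]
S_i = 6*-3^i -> [6, -18, 54, -162, 486]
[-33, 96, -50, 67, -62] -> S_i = Random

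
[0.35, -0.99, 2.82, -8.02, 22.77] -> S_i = 0.35*(-2.84)^i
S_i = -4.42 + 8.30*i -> [-4.42, 3.88, 12.18, 20.48, 28.78]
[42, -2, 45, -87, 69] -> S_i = Random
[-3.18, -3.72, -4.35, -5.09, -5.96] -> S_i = -3.18*1.17^i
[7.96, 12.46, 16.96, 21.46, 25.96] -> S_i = 7.96 + 4.50*i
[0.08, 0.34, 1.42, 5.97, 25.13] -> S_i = 0.08*4.21^i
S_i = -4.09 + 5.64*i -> [-4.09, 1.55, 7.19, 12.83, 18.47]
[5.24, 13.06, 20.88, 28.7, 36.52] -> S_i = 5.24 + 7.82*i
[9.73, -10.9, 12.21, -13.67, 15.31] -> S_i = 9.73*(-1.12)^i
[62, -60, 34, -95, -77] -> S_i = Random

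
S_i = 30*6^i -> [30, 180, 1080, 6480, 38880]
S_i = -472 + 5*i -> [-472, -467, -462, -457, -452]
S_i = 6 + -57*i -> [6, -51, -108, -165, -222]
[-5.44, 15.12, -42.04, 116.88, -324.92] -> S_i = -5.44*(-2.78)^i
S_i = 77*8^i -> [77, 616, 4928, 39424, 315392]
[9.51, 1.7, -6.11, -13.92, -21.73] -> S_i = 9.51 + -7.81*i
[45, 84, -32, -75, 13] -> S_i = Random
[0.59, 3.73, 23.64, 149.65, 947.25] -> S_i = 0.59*6.33^i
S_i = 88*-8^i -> [88, -704, 5632, -45056, 360448]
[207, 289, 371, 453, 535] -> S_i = 207 + 82*i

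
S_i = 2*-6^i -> [2, -12, 72, -432, 2592]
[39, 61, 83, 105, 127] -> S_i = 39 + 22*i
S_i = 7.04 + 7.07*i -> [7.04, 14.11, 21.18, 28.25, 35.32]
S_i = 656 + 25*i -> [656, 681, 706, 731, 756]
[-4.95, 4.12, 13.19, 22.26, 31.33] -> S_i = -4.95 + 9.07*i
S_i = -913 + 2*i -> [-913, -911, -909, -907, -905]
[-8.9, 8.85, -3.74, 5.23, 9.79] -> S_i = Random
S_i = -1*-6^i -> [-1, 6, -36, 216, -1296]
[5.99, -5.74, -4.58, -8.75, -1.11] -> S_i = Random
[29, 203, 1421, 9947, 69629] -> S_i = 29*7^i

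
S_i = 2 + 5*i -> [2, 7, 12, 17, 22]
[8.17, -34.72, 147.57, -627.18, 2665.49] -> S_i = 8.17*(-4.25)^i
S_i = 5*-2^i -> [5, -10, 20, -40, 80]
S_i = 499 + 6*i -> [499, 505, 511, 517, 523]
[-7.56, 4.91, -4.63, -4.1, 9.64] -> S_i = Random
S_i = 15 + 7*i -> [15, 22, 29, 36, 43]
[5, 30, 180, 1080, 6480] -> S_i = 5*6^i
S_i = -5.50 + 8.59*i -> [-5.5, 3.09, 11.68, 20.27, 28.86]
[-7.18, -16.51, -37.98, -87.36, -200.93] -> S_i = -7.18*2.30^i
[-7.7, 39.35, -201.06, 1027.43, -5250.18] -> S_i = -7.70*(-5.11)^i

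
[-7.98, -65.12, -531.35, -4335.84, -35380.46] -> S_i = -7.98*8.16^i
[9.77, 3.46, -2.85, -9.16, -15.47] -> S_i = 9.77 + -6.31*i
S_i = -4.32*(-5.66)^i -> [-4.32, 24.45, -138.39, 783.31, -4433.53]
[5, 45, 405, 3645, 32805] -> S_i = 5*9^i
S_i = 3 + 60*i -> [3, 63, 123, 183, 243]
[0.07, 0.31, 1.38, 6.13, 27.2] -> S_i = 0.07*4.44^i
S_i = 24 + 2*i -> [24, 26, 28, 30, 32]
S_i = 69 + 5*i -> [69, 74, 79, 84, 89]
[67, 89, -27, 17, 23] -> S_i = Random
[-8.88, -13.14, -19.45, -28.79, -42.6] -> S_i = -8.88*1.48^i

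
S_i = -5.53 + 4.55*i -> [-5.53, -0.98, 3.57, 8.12, 12.67]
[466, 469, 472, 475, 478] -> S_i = 466 + 3*i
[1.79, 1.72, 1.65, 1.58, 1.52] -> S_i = 1.79*0.96^i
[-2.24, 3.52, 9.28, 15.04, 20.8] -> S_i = -2.24 + 5.76*i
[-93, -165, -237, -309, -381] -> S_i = -93 + -72*i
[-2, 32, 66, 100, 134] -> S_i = -2 + 34*i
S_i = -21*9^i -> [-21, -189, -1701, -15309, -137781]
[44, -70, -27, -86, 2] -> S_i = Random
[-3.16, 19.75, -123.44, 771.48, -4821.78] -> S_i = -3.16*(-6.25)^i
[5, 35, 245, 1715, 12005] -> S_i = 5*7^i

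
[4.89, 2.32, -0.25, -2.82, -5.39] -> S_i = 4.89 + -2.57*i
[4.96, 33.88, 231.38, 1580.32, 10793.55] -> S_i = 4.96*6.83^i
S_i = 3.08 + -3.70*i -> [3.08, -0.62, -4.32, -8.02, -11.72]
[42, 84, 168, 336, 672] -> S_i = 42*2^i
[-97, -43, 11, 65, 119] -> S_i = -97 + 54*i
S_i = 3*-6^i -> [3, -18, 108, -648, 3888]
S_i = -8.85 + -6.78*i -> [-8.85, -15.63, -22.41, -29.19, -35.97]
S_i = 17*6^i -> [17, 102, 612, 3672, 22032]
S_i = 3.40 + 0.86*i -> [3.4, 4.26, 5.12, 5.98, 6.84]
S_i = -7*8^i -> [-7, -56, -448, -3584, -28672]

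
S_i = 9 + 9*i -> [9, 18, 27, 36, 45]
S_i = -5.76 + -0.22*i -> [-5.76, -5.98, -6.2, -6.42, -6.64]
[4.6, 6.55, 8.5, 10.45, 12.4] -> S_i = 4.60 + 1.95*i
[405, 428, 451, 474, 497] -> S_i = 405 + 23*i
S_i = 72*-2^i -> [72, -144, 288, -576, 1152]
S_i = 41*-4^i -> [41, -164, 656, -2624, 10496]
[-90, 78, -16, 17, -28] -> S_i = Random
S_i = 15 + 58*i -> [15, 73, 131, 189, 247]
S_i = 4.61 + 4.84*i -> [4.61, 9.45, 14.29, 19.13, 23.97]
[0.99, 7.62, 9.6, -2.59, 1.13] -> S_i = Random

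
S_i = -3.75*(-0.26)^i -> [-3.75, 0.98, -0.25, 0.07, -0.02]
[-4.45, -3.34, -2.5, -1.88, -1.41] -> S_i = -4.45*0.75^i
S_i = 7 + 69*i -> [7, 76, 145, 214, 283]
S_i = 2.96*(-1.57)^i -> [2.96, -4.65, 7.3, -11.45, 17.98]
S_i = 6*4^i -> [6, 24, 96, 384, 1536]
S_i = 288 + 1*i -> [288, 289, 290, 291, 292]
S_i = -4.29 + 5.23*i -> [-4.29, 0.94, 6.17, 11.4, 16.63]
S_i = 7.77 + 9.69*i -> [7.77, 17.46, 27.15, 36.84, 46.53]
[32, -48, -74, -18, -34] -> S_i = Random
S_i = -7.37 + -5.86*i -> [-7.37, -13.23, -19.09, -24.95, -30.81]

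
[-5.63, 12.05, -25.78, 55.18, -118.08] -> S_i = -5.63*(-2.14)^i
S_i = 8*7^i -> [8, 56, 392, 2744, 19208]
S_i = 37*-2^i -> [37, -74, 148, -296, 592]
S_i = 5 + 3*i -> [5, 8, 11, 14, 17]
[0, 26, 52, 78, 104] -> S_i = 0 + 26*i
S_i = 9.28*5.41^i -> [9.28, 50.2, 271.61, 1469.4, 7949.45]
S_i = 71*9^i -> [71, 639, 5751, 51759, 465831]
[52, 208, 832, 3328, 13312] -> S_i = 52*4^i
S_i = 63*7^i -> [63, 441, 3087, 21609, 151263]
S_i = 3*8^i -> [3, 24, 192, 1536, 12288]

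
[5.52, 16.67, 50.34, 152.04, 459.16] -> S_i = 5.52*3.02^i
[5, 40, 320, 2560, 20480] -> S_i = 5*8^i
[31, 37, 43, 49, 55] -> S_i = 31 + 6*i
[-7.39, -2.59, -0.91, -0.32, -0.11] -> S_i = -7.39*0.35^i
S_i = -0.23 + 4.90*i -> [-0.23, 4.67, 9.57, 14.47, 19.37]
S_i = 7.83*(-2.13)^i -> [7.83, -16.68, 35.52, -75.67, 161.17]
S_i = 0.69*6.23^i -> [0.69, 4.3, 26.78, 166.85, 1039.44]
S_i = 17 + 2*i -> [17, 19, 21, 23, 25]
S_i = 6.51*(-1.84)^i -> [6.51, -11.98, 22.04, -40.55, 74.62]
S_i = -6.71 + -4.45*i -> [-6.71, -11.16, -15.61, -20.06, -24.51]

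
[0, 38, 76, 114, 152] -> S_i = 0 + 38*i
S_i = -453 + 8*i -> [-453, -445, -437, -429, -421]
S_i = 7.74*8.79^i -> [7.74, 68.03, 598.02, 5256.63, 46205.8]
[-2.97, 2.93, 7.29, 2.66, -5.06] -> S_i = Random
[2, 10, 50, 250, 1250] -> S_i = 2*5^i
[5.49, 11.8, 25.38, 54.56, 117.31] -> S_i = 5.49*2.15^i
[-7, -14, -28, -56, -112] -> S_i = -7*2^i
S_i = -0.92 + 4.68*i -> [-0.92, 3.76, 8.44, 13.12, 17.8]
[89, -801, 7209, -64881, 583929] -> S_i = 89*-9^i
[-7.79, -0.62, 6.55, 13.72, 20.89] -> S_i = -7.79 + 7.17*i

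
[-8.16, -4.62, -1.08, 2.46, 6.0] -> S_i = -8.16 + 3.54*i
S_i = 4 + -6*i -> [4, -2, -8, -14, -20]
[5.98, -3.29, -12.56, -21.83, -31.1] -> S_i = 5.98 + -9.27*i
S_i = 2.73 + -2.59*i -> [2.73, 0.14, -2.45, -5.04, -7.63]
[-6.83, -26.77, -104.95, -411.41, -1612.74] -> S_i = -6.83*3.92^i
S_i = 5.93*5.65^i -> [5.93, 33.5, 189.3, 1069.55, 6042.94]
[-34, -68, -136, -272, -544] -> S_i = -34*2^i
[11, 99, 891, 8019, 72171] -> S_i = 11*9^i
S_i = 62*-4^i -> [62, -248, 992, -3968, 15872]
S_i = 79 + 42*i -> [79, 121, 163, 205, 247]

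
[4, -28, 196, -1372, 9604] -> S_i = 4*-7^i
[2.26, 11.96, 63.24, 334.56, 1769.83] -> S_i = 2.26*5.29^i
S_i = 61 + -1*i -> [61, 60, 59, 58, 57]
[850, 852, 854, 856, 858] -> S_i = 850 + 2*i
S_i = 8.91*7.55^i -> [8.91, 67.27, 507.89, 3834.59, 28951.13]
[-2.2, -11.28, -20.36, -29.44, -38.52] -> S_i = -2.20 + -9.08*i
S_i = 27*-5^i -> [27, -135, 675, -3375, 16875]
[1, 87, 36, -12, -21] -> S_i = Random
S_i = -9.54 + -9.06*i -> [-9.54, -18.6, -27.66, -36.72, -45.78]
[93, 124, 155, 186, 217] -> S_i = 93 + 31*i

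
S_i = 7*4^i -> [7, 28, 112, 448, 1792]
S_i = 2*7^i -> [2, 14, 98, 686, 4802]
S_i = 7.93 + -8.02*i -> [7.93, -0.09, -8.11, -16.13, -24.15]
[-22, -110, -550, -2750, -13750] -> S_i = -22*5^i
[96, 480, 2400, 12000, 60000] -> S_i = 96*5^i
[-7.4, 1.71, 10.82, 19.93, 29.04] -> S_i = -7.40 + 9.11*i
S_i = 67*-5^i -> [67, -335, 1675, -8375, 41875]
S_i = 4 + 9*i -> [4, 13, 22, 31, 40]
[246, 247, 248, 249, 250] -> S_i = 246 + 1*i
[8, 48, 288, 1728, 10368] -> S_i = 8*6^i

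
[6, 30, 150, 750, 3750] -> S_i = 6*5^i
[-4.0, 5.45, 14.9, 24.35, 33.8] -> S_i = -4.00 + 9.45*i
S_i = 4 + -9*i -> [4, -5, -14, -23, -32]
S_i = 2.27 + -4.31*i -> [2.27, -2.04, -6.35, -10.66, -14.97]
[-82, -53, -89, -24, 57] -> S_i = Random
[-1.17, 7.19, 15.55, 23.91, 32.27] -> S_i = -1.17 + 8.36*i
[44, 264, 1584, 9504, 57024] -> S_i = 44*6^i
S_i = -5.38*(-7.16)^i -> [-5.38, 38.52, -275.81, 1974.79, -14139.51]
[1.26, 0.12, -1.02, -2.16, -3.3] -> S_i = 1.26 + -1.14*i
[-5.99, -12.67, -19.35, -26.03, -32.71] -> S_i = -5.99 + -6.68*i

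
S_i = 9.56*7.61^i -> [9.56, 72.75, 553.64, 4213.2, 32062.44]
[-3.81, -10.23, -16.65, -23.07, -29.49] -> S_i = -3.81 + -6.42*i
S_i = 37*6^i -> [37, 222, 1332, 7992, 47952]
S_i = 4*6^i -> [4, 24, 144, 864, 5184]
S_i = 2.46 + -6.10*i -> [2.46, -3.64, -9.74, -15.84, -21.94]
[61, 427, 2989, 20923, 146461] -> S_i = 61*7^i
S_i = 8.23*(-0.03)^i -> [8.23, -0.25, 0.01, -0.0, 0.0]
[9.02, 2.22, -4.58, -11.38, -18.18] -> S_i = 9.02 + -6.80*i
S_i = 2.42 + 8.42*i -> [2.42, 10.84, 19.26, 27.68, 36.1]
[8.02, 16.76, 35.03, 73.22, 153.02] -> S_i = 8.02*2.09^i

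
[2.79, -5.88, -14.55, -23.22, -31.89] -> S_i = 2.79 + -8.67*i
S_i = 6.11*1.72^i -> [6.11, 10.51, 18.08, 31.09, 53.48]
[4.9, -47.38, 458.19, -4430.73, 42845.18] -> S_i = 4.90*(-9.67)^i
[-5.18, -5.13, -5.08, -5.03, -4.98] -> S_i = -5.18*0.99^i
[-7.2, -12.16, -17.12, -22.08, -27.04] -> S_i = -7.20 + -4.96*i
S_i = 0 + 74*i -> [0, 74, 148, 222, 296]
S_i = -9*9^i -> [-9, -81, -729, -6561, -59049]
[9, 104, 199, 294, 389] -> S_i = 9 + 95*i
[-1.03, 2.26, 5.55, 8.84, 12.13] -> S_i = -1.03 + 3.29*i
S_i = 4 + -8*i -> [4, -4, -12, -20, -28]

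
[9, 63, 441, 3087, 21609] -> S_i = 9*7^i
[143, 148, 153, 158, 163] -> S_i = 143 + 5*i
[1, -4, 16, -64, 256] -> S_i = 1*-4^i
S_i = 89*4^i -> [89, 356, 1424, 5696, 22784]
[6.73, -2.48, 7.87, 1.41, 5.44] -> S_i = Random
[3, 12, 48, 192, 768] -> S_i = 3*4^i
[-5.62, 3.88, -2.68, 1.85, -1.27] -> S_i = -5.62*(-0.69)^i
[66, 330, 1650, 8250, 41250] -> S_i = 66*5^i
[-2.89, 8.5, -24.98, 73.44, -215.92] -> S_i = -2.89*(-2.94)^i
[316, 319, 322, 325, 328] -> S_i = 316 + 3*i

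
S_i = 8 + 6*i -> [8, 14, 20, 26, 32]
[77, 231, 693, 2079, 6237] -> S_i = 77*3^i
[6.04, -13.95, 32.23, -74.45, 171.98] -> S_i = 6.04*(-2.31)^i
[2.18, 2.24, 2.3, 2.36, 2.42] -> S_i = 2.18 + 0.06*i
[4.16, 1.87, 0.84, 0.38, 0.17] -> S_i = 4.16*0.45^i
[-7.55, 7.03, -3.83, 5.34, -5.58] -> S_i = Random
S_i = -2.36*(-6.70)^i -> [-2.36, 15.81, -105.94, 709.8, -4755.66]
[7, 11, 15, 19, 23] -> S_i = 7 + 4*i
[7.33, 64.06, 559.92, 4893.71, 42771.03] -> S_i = 7.33*8.74^i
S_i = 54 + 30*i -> [54, 84, 114, 144, 174]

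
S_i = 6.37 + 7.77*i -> [6.37, 14.14, 21.91, 29.68, 37.45]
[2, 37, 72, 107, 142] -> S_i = 2 + 35*i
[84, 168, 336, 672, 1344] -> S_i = 84*2^i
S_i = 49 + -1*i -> [49, 48, 47, 46, 45]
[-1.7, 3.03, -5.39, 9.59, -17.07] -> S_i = -1.70*(-1.78)^i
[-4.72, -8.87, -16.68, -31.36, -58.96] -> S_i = -4.72*1.88^i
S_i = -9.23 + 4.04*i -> [-9.23, -5.19, -1.15, 2.89, 6.93]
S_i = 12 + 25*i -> [12, 37, 62, 87, 112]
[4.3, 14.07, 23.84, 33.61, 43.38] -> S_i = 4.30 + 9.77*i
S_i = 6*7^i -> [6, 42, 294, 2058, 14406]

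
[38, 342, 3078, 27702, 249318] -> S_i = 38*9^i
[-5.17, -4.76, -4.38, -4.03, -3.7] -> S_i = -5.17*0.92^i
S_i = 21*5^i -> [21, 105, 525, 2625, 13125]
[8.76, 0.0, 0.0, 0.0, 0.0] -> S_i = 8.76*0.00^i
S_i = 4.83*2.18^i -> [4.83, 10.53, 22.95, 50.04, 109.09]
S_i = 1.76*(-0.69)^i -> [1.76, -1.21, 0.84, -0.58, 0.4]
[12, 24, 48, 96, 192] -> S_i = 12*2^i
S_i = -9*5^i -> [-9, -45, -225, -1125, -5625]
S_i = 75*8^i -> [75, 600, 4800, 38400, 307200]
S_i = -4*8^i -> [-4, -32, -256, -2048, -16384]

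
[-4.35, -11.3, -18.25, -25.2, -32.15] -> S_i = -4.35 + -6.95*i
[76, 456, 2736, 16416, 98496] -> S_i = 76*6^i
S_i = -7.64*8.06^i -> [-7.64, -61.58, -496.32, -4000.35, -32242.86]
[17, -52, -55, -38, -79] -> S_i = Random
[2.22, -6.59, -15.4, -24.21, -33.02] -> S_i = 2.22 + -8.81*i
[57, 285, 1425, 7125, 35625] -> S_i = 57*5^i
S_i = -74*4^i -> [-74, -296, -1184, -4736, -18944]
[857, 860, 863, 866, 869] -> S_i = 857 + 3*i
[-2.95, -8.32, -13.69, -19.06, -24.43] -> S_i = -2.95 + -5.37*i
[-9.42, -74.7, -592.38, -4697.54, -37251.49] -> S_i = -9.42*7.93^i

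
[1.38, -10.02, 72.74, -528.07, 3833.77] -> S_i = 1.38*(-7.26)^i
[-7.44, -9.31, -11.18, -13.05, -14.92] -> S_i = -7.44 + -1.87*i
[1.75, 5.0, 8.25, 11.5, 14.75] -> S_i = 1.75 + 3.25*i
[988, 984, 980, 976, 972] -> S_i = 988 + -4*i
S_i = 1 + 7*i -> [1, 8, 15, 22, 29]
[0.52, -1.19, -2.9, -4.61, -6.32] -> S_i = 0.52 + -1.71*i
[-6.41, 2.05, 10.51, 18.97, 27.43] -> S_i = -6.41 + 8.46*i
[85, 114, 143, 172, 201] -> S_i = 85 + 29*i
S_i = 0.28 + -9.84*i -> [0.28, -9.56, -19.4, -29.24, -39.08]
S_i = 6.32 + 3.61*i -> [6.32, 9.93, 13.54, 17.15, 20.76]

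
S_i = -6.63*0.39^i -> [-6.63, -2.59, -1.01, -0.39, -0.15]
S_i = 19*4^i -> [19, 76, 304, 1216, 4864]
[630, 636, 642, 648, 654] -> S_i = 630 + 6*i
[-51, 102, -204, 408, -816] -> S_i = -51*-2^i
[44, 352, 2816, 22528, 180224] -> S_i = 44*8^i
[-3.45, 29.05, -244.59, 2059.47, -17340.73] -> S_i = -3.45*(-8.42)^i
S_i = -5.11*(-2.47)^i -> [-5.11, 12.62, -31.18, 77.0, -190.2]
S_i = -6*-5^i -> [-6, 30, -150, 750, -3750]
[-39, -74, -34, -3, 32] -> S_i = Random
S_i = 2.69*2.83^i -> [2.69, 7.61, 21.54, 60.97, 172.54]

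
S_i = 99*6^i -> [99, 594, 3564, 21384, 128304]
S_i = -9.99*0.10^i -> [-9.99, -1.0, -0.1, -0.01, -0.0]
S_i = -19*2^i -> [-19, -38, -76, -152, -304]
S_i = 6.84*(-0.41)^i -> [6.84, -2.8, 1.15, -0.47, 0.19]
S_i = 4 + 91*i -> [4, 95, 186, 277, 368]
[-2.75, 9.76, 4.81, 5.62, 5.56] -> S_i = Random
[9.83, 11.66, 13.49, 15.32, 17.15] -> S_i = 9.83 + 1.83*i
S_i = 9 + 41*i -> [9, 50, 91, 132, 173]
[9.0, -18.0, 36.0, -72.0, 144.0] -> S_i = 9.00*(-2.00)^i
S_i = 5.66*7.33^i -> [5.66, 41.49, 304.11, 2229.09, 16339.26]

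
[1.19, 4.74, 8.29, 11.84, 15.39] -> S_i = 1.19 + 3.55*i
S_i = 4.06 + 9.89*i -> [4.06, 13.95, 23.84, 33.73, 43.62]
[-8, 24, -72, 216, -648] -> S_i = -8*-3^i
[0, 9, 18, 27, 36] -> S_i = 0 + 9*i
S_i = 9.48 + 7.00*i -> [9.48, 16.48, 23.48, 30.48, 37.48]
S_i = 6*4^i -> [6, 24, 96, 384, 1536]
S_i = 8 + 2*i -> [8, 10, 12, 14, 16]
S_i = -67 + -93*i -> [-67, -160, -253, -346, -439]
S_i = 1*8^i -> [1, 8, 64, 512, 4096]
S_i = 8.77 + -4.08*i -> [8.77, 4.69, 0.61, -3.47, -7.55]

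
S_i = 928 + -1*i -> [928, 927, 926, 925, 924]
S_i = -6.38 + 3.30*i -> [-6.38, -3.08, 0.22, 3.52, 6.82]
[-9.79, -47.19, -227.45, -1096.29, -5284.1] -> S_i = -9.79*4.82^i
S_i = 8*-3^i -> [8, -24, 72, -216, 648]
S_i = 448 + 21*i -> [448, 469, 490, 511, 532]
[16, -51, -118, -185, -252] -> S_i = 16 + -67*i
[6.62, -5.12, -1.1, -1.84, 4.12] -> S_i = Random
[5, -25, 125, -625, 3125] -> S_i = 5*-5^i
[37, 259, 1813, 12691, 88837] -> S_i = 37*7^i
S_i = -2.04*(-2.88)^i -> [-2.04, 5.88, -16.92, 48.73, -140.35]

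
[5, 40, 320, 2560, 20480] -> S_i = 5*8^i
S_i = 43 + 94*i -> [43, 137, 231, 325, 419]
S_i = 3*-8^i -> [3, -24, 192, -1536, 12288]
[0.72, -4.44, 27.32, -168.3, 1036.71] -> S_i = 0.72*(-6.16)^i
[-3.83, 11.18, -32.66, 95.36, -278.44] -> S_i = -3.83*(-2.92)^i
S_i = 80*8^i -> [80, 640, 5120, 40960, 327680]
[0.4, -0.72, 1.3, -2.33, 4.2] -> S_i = 0.40*(-1.80)^i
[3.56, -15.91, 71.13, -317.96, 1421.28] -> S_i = 3.56*(-4.47)^i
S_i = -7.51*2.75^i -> [-7.51, -20.65, -56.79, -156.18, -429.51]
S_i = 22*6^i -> [22, 132, 792, 4752, 28512]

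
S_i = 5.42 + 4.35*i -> [5.42, 9.77, 14.12, 18.47, 22.82]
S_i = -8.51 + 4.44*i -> [-8.51, -4.07, 0.37, 4.81, 9.25]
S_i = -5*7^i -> [-5, -35, -245, -1715, -12005]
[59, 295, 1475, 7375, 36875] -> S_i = 59*5^i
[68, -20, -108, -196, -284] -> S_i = 68 + -88*i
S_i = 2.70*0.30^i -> [2.7, 0.81, 0.24, 0.07, 0.02]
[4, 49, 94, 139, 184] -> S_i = 4 + 45*i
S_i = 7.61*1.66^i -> [7.61, 12.63, 20.97, 34.81, 57.79]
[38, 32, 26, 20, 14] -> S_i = 38 + -6*i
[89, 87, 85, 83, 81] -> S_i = 89 + -2*i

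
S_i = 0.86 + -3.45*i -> [0.86, -2.59, -6.04, -9.49, -12.94]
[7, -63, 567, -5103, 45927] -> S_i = 7*-9^i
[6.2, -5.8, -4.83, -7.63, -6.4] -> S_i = Random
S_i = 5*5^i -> [5, 25, 125, 625, 3125]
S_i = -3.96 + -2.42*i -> [-3.96, -6.38, -8.8, -11.22, -13.64]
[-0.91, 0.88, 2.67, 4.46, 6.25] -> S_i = -0.91 + 1.79*i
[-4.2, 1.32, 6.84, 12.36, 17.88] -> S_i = -4.20 + 5.52*i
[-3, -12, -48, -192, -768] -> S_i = -3*4^i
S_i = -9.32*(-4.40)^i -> [-9.32, 41.01, -180.44, 793.91, -3493.23]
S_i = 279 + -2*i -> [279, 277, 275, 273, 271]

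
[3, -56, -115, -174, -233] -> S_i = 3 + -59*i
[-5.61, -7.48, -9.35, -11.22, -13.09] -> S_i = -5.61 + -1.87*i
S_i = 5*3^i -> [5, 15, 45, 135, 405]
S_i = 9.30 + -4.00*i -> [9.3, 5.3, 1.3, -2.7, -6.7]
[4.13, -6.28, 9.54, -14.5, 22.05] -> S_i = 4.13*(-1.52)^i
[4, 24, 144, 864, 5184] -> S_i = 4*6^i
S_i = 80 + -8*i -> [80, 72, 64, 56, 48]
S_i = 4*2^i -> [4, 8, 16, 32, 64]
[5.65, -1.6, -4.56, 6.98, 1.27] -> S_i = Random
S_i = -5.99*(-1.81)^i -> [-5.99, 10.84, -19.62, 35.52, -64.29]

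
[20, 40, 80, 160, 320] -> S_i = 20*2^i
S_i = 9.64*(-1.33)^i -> [9.64, -12.82, 17.05, -22.68, 30.16]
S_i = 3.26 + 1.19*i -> [3.26, 4.45, 5.64, 6.83, 8.02]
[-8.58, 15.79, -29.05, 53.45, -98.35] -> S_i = -8.58*(-1.84)^i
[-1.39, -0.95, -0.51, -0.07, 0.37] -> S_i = -1.39 + 0.44*i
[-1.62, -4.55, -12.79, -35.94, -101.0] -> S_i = -1.62*2.81^i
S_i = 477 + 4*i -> [477, 481, 485, 489, 493]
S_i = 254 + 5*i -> [254, 259, 264, 269, 274]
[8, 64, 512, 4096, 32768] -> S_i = 8*8^i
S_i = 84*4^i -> [84, 336, 1344, 5376, 21504]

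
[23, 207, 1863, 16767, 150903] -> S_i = 23*9^i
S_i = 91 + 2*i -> [91, 93, 95, 97, 99]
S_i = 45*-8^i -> [45, -360, 2880, -23040, 184320]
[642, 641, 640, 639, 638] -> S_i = 642 + -1*i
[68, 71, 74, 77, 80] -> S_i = 68 + 3*i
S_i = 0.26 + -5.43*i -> [0.26, -5.17, -10.6, -16.03, -21.46]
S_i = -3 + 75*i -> [-3, 72, 147, 222, 297]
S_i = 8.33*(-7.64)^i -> [8.33, -63.64, 486.22, -3714.71, 28380.4]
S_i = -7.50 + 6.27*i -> [-7.5, -1.23, 5.04, 11.31, 17.58]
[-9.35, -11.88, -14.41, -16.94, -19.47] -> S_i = -9.35 + -2.53*i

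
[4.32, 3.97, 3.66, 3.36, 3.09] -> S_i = 4.32*0.92^i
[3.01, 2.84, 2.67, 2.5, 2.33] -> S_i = 3.01 + -0.17*i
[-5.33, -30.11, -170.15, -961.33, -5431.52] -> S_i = -5.33*5.65^i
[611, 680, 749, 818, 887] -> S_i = 611 + 69*i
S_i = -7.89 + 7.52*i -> [-7.89, -0.37, 7.15, 14.67, 22.19]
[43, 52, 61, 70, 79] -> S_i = 43 + 9*i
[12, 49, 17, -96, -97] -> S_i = Random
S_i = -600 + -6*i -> [-600, -606, -612, -618, -624]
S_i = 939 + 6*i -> [939, 945, 951, 957, 963]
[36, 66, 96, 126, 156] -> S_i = 36 + 30*i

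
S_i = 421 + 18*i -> [421, 439, 457, 475, 493]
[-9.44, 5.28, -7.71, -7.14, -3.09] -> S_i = Random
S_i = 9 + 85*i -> [9, 94, 179, 264, 349]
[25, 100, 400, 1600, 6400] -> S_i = 25*4^i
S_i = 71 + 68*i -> [71, 139, 207, 275, 343]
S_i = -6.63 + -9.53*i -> [-6.63, -16.16, -25.69, -35.22, -44.75]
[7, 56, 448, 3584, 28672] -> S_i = 7*8^i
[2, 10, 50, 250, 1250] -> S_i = 2*5^i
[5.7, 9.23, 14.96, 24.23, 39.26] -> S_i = 5.70*1.62^i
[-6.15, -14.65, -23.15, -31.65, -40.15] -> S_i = -6.15 + -8.50*i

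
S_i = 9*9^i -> [9, 81, 729, 6561, 59049]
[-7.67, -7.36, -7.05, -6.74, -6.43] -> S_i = -7.67 + 0.31*i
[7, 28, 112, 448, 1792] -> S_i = 7*4^i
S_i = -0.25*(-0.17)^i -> [-0.25, 0.04, -0.01, 0.0, -0.0]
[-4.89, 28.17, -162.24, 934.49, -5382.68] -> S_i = -4.89*(-5.76)^i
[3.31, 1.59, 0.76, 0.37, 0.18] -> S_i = 3.31*0.48^i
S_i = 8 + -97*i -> [8, -89, -186, -283, -380]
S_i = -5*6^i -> [-5, -30, -180, -1080, -6480]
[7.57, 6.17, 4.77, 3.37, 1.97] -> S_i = 7.57 + -1.40*i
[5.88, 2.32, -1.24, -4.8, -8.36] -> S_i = 5.88 + -3.56*i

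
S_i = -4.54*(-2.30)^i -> [-4.54, 10.44, -24.02, 55.24, -127.05]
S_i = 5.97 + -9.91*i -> [5.97, -3.94, -13.85, -23.76, -33.67]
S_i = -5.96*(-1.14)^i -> [-5.96, 6.79, -7.75, 8.83, -10.07]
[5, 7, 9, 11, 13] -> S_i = 5 + 2*i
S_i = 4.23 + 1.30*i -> [4.23, 5.53, 6.83, 8.13, 9.43]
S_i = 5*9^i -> [5, 45, 405, 3645, 32805]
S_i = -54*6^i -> [-54, -324, -1944, -11664, -69984]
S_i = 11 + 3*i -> [11, 14, 17, 20, 23]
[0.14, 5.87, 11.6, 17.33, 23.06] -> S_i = 0.14 + 5.73*i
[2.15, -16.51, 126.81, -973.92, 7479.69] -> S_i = 2.15*(-7.68)^i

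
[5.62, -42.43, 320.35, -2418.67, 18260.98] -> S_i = 5.62*(-7.55)^i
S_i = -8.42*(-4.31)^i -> [-8.42, 36.29, -156.41, 674.13, -2905.5]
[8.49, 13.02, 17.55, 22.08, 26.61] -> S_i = 8.49 + 4.53*i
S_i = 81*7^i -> [81, 567, 3969, 27783, 194481]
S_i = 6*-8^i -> [6, -48, 384, -3072, 24576]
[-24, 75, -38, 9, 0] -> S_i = Random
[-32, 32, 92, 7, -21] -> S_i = Random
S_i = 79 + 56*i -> [79, 135, 191, 247, 303]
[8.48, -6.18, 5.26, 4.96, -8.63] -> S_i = Random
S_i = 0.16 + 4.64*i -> [0.16, 4.8, 9.44, 14.08, 18.72]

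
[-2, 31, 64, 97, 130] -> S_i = -2 + 33*i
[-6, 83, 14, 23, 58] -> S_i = Random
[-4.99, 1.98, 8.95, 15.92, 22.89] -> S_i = -4.99 + 6.97*i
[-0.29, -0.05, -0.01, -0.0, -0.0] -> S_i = -0.29*0.16^i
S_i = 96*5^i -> [96, 480, 2400, 12000, 60000]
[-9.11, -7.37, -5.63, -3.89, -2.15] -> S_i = -9.11 + 1.74*i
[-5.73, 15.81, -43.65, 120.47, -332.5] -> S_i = -5.73*(-2.76)^i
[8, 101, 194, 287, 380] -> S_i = 8 + 93*i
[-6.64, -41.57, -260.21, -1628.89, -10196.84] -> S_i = -6.64*6.26^i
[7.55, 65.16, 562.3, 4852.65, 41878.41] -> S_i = 7.55*8.63^i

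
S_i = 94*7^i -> [94, 658, 4606, 32242, 225694]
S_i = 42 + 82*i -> [42, 124, 206, 288, 370]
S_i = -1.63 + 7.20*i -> [-1.63, 5.57, 12.77, 19.97, 27.17]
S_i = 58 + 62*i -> [58, 120, 182, 244, 306]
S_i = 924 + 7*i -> [924, 931, 938, 945, 952]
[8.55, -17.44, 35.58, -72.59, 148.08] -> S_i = 8.55*(-2.04)^i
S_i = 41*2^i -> [41, 82, 164, 328, 656]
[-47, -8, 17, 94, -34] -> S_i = Random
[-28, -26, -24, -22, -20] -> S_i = -28 + 2*i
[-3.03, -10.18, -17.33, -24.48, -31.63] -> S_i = -3.03 + -7.15*i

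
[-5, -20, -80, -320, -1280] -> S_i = -5*4^i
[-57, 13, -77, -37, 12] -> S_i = Random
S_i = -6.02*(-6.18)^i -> [-6.02, 37.2, -229.92, 1420.89, -8781.13]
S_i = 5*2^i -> [5, 10, 20, 40, 80]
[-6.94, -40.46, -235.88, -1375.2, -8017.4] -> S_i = -6.94*5.83^i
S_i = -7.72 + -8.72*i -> [-7.72, -16.44, -25.16, -33.88, -42.6]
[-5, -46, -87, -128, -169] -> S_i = -5 + -41*i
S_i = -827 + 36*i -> [-827, -791, -755, -719, -683]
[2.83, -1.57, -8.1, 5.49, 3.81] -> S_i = Random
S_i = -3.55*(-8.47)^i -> [-3.55, 30.07, -254.68, 2157.14, -18270.99]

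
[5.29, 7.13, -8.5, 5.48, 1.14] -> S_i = Random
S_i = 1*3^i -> [1, 3, 9, 27, 81]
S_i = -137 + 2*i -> [-137, -135, -133, -131, -129]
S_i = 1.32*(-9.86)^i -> [1.32, -13.02, 128.33, -1265.33, 12476.18]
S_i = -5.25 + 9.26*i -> [-5.25, 4.01, 13.27, 22.53, 31.79]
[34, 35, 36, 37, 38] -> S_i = 34 + 1*i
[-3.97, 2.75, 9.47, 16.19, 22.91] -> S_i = -3.97 + 6.72*i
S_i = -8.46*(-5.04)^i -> [-8.46, 42.64, -214.9, 1083.08, -5458.74]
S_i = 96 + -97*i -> [96, -1, -98, -195, -292]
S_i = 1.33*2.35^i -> [1.33, 3.13, 7.34, 17.26, 40.56]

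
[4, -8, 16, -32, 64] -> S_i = 4*-2^i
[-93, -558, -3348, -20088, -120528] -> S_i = -93*6^i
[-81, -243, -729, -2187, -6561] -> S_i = -81*3^i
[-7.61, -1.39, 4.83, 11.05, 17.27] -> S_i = -7.61 + 6.22*i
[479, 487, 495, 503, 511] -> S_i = 479 + 8*i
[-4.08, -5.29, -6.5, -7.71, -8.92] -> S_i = -4.08 + -1.21*i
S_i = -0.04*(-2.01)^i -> [-0.04, 0.08, -0.16, 0.32, -0.65]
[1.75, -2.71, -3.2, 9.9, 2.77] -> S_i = Random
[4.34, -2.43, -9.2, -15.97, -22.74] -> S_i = 4.34 + -6.77*i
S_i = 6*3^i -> [6, 18, 54, 162, 486]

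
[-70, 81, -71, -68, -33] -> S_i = Random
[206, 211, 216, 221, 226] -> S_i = 206 + 5*i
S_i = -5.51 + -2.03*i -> [-5.51, -7.54, -9.57, -11.6, -13.63]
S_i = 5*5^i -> [5, 25, 125, 625, 3125]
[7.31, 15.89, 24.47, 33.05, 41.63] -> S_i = 7.31 + 8.58*i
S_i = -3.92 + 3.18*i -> [-3.92, -0.74, 2.44, 5.62, 8.8]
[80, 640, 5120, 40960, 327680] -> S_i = 80*8^i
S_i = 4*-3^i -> [4, -12, 36, -108, 324]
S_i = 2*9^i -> [2, 18, 162, 1458, 13122]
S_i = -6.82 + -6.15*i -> [-6.82, -12.97, -19.12, -25.27, -31.42]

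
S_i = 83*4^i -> [83, 332, 1328, 5312, 21248]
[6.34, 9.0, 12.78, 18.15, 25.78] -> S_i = 6.34*1.42^i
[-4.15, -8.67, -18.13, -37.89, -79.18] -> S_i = -4.15*2.09^i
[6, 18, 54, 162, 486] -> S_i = 6*3^i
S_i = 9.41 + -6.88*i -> [9.41, 2.53, -4.35, -11.23, -18.11]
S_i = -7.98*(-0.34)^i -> [-7.98, 2.71, -0.92, 0.31, -0.11]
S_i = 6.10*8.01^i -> [6.1, 48.86, 391.38, 3134.93, 25110.76]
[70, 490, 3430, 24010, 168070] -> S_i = 70*7^i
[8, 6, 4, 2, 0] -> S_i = 8 + -2*i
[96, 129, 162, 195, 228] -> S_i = 96 + 33*i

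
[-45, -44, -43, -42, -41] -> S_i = -45 + 1*i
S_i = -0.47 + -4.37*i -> [-0.47, -4.84, -9.21, -13.58, -17.95]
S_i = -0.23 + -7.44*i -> [-0.23, -7.67, -15.11, -22.55, -29.99]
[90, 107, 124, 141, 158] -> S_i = 90 + 17*i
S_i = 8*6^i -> [8, 48, 288, 1728, 10368]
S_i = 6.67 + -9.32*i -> [6.67, -2.65, -11.97, -21.29, -30.61]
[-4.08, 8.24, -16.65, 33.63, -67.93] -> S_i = -4.08*(-2.02)^i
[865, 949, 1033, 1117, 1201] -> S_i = 865 + 84*i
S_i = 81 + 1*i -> [81, 82, 83, 84, 85]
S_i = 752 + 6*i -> [752, 758, 764, 770, 776]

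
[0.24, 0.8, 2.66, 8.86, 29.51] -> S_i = 0.24*3.33^i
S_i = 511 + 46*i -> [511, 557, 603, 649, 695]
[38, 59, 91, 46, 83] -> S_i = Random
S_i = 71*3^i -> [71, 213, 639, 1917, 5751]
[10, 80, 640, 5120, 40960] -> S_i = 10*8^i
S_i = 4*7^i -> [4, 28, 196, 1372, 9604]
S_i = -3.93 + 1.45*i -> [-3.93, -2.48, -1.03, 0.42, 1.87]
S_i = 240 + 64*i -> [240, 304, 368, 432, 496]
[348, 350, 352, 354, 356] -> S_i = 348 + 2*i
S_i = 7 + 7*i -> [7, 14, 21, 28, 35]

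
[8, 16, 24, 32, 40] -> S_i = 8 + 8*i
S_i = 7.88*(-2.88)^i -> [7.88, -22.69, 65.36, -188.24, 542.12]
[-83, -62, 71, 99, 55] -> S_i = Random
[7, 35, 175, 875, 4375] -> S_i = 7*5^i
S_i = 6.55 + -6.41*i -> [6.55, 0.14, -6.27, -12.68, -19.09]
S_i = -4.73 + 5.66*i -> [-4.73, 0.93, 6.59, 12.25, 17.91]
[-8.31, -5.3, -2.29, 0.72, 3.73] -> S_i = -8.31 + 3.01*i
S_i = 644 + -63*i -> [644, 581, 518, 455, 392]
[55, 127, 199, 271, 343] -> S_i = 55 + 72*i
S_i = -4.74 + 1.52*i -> [-4.74, -3.22, -1.7, -0.18, 1.34]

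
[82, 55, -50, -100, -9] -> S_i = Random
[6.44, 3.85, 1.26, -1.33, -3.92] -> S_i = 6.44 + -2.59*i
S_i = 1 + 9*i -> [1, 10, 19, 28, 37]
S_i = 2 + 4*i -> [2, 6, 10, 14, 18]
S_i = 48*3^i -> [48, 144, 432, 1296, 3888]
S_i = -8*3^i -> [-8, -24, -72, -216, -648]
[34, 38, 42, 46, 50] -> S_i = 34 + 4*i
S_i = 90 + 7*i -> [90, 97, 104, 111, 118]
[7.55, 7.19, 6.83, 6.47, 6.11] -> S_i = 7.55 + -0.36*i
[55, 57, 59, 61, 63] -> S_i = 55 + 2*i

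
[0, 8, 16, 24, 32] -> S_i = 0 + 8*i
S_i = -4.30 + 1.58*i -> [-4.3, -2.72, -1.14, 0.44, 2.02]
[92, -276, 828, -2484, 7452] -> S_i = 92*-3^i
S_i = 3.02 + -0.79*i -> [3.02, 2.23, 1.44, 0.65, -0.14]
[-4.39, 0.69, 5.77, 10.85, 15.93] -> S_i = -4.39 + 5.08*i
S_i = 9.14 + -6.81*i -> [9.14, 2.33, -4.48, -11.29, -18.1]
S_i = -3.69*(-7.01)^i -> [-3.69, 25.87, -181.33, 1271.1, -8910.43]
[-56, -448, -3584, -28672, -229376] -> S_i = -56*8^i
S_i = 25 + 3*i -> [25, 28, 31, 34, 37]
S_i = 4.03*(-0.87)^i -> [4.03, -3.51, 3.05, -2.65, 2.31]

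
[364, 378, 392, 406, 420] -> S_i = 364 + 14*i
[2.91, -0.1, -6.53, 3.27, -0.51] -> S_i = Random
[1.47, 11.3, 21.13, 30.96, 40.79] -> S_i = 1.47 + 9.83*i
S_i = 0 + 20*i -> [0, 20, 40, 60, 80]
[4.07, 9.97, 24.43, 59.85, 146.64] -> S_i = 4.07*2.45^i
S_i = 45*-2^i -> [45, -90, 180, -360, 720]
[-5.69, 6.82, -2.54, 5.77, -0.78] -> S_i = Random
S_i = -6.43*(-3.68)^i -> [-6.43, 23.66, -87.08, 320.45, -1179.24]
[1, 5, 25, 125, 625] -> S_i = 1*5^i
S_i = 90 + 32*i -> [90, 122, 154, 186, 218]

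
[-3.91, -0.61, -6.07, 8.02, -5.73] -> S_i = Random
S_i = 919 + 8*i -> [919, 927, 935, 943, 951]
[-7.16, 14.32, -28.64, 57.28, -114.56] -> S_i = -7.16*(-2.00)^i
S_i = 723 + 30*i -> [723, 753, 783, 813, 843]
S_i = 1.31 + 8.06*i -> [1.31, 9.37, 17.43, 25.49, 33.55]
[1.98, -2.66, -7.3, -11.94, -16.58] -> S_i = 1.98 + -4.64*i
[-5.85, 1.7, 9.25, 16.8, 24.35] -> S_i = -5.85 + 7.55*i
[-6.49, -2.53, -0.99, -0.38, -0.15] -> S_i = -6.49*0.39^i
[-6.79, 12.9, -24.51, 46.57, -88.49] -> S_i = -6.79*(-1.90)^i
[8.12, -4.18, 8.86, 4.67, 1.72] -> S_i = Random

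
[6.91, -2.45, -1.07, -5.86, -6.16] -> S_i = Random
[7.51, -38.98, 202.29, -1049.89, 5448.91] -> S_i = 7.51*(-5.19)^i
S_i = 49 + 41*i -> [49, 90, 131, 172, 213]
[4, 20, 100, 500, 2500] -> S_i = 4*5^i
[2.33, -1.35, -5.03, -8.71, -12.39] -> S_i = 2.33 + -3.68*i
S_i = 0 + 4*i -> [0, 4, 8, 12, 16]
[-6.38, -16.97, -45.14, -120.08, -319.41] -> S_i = -6.38*2.66^i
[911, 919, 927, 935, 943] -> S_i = 911 + 8*i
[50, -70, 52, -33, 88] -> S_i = Random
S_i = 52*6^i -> [52, 312, 1872, 11232, 67392]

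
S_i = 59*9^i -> [59, 531, 4779, 43011, 387099]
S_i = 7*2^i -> [7, 14, 28, 56, 112]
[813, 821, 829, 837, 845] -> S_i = 813 + 8*i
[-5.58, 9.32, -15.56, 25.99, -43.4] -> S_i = -5.58*(-1.67)^i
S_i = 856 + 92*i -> [856, 948, 1040, 1132, 1224]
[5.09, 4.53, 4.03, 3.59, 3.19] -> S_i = 5.09*0.89^i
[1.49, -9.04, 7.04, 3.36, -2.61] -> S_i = Random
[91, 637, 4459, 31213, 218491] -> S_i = 91*7^i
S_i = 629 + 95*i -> [629, 724, 819, 914, 1009]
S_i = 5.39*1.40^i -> [5.39, 7.55, 10.56, 14.79, 20.71]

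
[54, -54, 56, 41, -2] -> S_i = Random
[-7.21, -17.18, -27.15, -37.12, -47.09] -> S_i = -7.21 + -9.97*i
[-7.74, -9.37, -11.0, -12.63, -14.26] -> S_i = -7.74 + -1.63*i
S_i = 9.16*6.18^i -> [9.16, 56.61, 349.84, 2162.03, 13361.32]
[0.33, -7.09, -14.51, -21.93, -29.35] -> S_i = 0.33 + -7.42*i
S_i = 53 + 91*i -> [53, 144, 235, 326, 417]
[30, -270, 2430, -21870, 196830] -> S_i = 30*-9^i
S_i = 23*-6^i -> [23, -138, 828, -4968, 29808]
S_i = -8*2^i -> [-8, -16, -32, -64, -128]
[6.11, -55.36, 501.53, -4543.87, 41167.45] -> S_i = 6.11*(-9.06)^i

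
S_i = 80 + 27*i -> [80, 107, 134, 161, 188]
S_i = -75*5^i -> [-75, -375, -1875, -9375, -46875]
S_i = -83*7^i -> [-83, -581, -4067, -28469, -199283]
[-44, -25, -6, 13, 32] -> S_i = -44 + 19*i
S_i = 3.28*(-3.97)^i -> [3.28, -13.02, 51.7, -205.23, 814.77]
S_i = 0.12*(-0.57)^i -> [0.12, -0.07, 0.04, -0.02, 0.01]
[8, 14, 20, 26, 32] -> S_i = 8 + 6*i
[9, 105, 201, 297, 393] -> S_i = 9 + 96*i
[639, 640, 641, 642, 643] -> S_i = 639 + 1*i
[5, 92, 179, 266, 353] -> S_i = 5 + 87*i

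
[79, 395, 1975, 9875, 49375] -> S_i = 79*5^i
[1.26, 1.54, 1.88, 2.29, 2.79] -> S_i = 1.26*1.22^i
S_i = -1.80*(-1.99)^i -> [-1.8, 3.58, -7.13, 14.19, -28.23]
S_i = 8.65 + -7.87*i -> [8.65, 0.78, -7.09, -14.96, -22.83]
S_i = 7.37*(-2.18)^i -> [7.37, -16.07, 35.03, -76.35, 166.45]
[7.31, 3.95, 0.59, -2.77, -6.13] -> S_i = 7.31 + -3.36*i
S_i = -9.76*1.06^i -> [-9.76, -10.35, -10.97, -11.62, -12.32]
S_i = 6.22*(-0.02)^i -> [6.22, -0.12, 0.0, -0.0, 0.0]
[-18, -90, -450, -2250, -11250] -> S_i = -18*5^i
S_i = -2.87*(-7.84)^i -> [-2.87, 22.5, -176.41, 1383.03, -10842.92]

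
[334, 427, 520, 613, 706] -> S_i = 334 + 93*i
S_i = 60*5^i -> [60, 300, 1500, 7500, 37500]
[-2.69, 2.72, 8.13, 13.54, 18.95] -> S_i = -2.69 + 5.41*i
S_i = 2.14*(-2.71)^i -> [2.14, -5.8, 15.72, -42.59, 115.42]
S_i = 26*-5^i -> [26, -130, 650, -3250, 16250]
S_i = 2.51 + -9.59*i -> [2.51, -7.08, -16.67, -26.26, -35.85]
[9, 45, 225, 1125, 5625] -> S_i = 9*5^i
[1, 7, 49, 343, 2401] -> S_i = 1*7^i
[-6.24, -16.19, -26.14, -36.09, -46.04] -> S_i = -6.24 + -9.95*i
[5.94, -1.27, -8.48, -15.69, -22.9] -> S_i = 5.94 + -7.21*i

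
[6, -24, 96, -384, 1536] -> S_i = 6*-4^i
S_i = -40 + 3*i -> [-40, -37, -34, -31, -28]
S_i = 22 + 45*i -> [22, 67, 112, 157, 202]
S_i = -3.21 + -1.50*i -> [-3.21, -4.71, -6.21, -7.71, -9.21]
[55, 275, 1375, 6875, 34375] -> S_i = 55*5^i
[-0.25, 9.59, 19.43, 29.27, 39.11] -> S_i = -0.25 + 9.84*i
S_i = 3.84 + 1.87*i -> [3.84, 5.71, 7.58, 9.45, 11.32]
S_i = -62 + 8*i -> [-62, -54, -46, -38, -30]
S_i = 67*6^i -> [67, 402, 2412, 14472, 86832]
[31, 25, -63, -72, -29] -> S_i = Random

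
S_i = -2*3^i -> [-2, -6, -18, -54, -162]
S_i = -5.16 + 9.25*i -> [-5.16, 4.09, 13.34, 22.59, 31.84]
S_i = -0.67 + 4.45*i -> [-0.67, 3.78, 8.23, 12.68, 17.13]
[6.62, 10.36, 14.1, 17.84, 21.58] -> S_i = 6.62 + 3.74*i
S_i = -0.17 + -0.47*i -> [-0.17, -0.64, -1.11, -1.58, -2.05]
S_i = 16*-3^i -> [16, -48, 144, -432, 1296]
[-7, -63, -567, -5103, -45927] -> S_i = -7*9^i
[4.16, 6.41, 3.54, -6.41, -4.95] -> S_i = Random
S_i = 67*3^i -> [67, 201, 603, 1809, 5427]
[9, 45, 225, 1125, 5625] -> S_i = 9*5^i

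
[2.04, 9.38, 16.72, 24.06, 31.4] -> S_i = 2.04 + 7.34*i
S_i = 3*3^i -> [3, 9, 27, 81, 243]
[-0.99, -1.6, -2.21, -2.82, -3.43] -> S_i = -0.99 + -0.61*i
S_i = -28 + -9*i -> [-28, -37, -46, -55, -64]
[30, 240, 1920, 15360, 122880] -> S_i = 30*8^i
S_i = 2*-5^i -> [2, -10, 50, -250, 1250]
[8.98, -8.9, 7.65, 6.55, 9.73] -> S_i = Random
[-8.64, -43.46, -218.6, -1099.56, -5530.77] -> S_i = -8.64*5.03^i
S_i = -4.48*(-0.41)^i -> [-4.48, 1.84, -0.75, 0.31, -0.13]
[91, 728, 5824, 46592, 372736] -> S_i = 91*8^i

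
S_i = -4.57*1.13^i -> [-4.57, -5.16, -5.84, -6.59, -7.45]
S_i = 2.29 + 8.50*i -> [2.29, 10.79, 19.29, 27.79, 36.29]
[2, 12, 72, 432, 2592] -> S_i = 2*6^i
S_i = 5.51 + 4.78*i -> [5.51, 10.29, 15.07, 19.85, 24.63]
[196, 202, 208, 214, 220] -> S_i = 196 + 6*i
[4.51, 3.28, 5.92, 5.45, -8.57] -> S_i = Random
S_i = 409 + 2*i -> [409, 411, 413, 415, 417]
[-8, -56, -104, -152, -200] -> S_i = -8 + -48*i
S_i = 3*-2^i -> [3, -6, 12, -24, 48]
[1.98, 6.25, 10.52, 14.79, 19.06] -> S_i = 1.98 + 4.27*i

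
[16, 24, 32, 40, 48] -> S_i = 16 + 8*i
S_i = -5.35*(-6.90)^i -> [-5.35, 36.92, -254.71, 1757.52, -12126.91]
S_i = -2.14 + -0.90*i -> [-2.14, -3.04, -3.94, -4.84, -5.74]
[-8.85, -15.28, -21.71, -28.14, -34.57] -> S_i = -8.85 + -6.43*i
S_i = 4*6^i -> [4, 24, 144, 864, 5184]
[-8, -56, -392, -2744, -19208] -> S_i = -8*7^i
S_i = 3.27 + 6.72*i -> [3.27, 9.99, 16.71, 23.43, 30.15]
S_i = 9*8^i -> [9, 72, 576, 4608, 36864]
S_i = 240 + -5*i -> [240, 235, 230, 225, 220]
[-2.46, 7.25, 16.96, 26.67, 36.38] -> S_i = -2.46 + 9.71*i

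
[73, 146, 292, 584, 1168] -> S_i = 73*2^i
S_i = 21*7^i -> [21, 147, 1029, 7203, 50421]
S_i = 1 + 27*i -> [1, 28, 55, 82, 109]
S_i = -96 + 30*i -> [-96, -66, -36, -6, 24]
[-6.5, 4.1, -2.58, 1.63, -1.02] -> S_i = -6.50*(-0.63)^i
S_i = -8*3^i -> [-8, -24, -72, -216, -648]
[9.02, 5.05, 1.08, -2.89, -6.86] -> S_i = 9.02 + -3.97*i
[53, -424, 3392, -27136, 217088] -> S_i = 53*-8^i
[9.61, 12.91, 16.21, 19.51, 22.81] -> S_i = 9.61 + 3.30*i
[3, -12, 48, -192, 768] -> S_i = 3*-4^i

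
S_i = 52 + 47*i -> [52, 99, 146, 193, 240]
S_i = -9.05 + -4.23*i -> [-9.05, -13.28, -17.51, -21.74, -25.97]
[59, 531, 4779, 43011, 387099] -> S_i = 59*9^i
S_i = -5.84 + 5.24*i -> [-5.84, -0.6, 4.64, 9.88, 15.12]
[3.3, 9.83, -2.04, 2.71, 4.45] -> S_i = Random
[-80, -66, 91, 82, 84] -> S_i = Random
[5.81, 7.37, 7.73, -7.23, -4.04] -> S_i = Random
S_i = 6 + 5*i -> [6, 11, 16, 21, 26]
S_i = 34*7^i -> [34, 238, 1666, 11662, 81634]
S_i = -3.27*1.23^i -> [-3.27, -4.02, -4.95, -6.09, -7.48]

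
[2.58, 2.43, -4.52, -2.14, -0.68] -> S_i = Random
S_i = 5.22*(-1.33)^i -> [5.22, -6.94, 9.23, -12.28, 16.33]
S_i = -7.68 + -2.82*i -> [-7.68, -10.5, -13.32, -16.14, -18.96]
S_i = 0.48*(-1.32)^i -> [0.48, -0.63, 0.84, -1.1, 1.46]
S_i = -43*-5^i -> [-43, 215, -1075, 5375, -26875]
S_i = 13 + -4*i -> [13, 9, 5, 1, -3]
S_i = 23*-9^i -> [23, -207, 1863, -16767, 150903]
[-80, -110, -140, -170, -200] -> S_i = -80 + -30*i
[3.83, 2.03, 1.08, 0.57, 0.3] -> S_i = 3.83*0.53^i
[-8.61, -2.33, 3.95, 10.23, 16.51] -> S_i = -8.61 + 6.28*i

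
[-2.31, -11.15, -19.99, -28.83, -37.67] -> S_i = -2.31 + -8.84*i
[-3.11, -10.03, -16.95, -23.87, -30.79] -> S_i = -3.11 + -6.92*i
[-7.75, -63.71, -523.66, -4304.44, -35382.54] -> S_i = -7.75*8.22^i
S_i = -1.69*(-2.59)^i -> [-1.69, 4.38, -11.34, 29.36, -76.05]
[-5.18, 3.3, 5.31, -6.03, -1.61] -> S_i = Random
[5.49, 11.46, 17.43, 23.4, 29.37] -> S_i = 5.49 + 5.97*i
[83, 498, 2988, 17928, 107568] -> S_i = 83*6^i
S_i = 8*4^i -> [8, 32, 128, 512, 2048]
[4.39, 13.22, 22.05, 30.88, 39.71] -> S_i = 4.39 + 8.83*i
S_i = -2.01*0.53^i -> [-2.01, -1.07, -0.56, -0.3, -0.16]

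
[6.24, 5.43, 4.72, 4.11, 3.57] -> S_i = 6.24*0.87^i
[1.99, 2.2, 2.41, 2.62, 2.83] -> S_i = 1.99 + 0.21*i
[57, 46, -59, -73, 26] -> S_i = Random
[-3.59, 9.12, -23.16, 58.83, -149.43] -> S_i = -3.59*(-2.54)^i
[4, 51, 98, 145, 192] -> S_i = 4 + 47*i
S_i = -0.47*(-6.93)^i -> [-0.47, 3.26, -22.57, 156.42, -1084.0]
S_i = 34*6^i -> [34, 204, 1224, 7344, 44064]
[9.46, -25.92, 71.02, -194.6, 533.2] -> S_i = 9.46*(-2.74)^i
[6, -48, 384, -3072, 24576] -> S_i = 6*-8^i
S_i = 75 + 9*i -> [75, 84, 93, 102, 111]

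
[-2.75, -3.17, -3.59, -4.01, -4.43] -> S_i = -2.75 + -0.42*i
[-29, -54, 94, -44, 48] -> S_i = Random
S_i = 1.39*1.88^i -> [1.39, 2.61, 4.91, 9.24, 17.36]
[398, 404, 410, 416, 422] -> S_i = 398 + 6*i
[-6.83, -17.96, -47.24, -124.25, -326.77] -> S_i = -6.83*2.63^i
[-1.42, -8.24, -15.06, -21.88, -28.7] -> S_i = -1.42 + -6.82*i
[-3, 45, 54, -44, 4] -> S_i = Random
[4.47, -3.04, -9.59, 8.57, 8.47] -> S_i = Random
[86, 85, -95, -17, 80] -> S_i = Random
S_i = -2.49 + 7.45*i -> [-2.49, 4.96, 12.41, 19.86, 27.31]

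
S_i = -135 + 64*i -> [-135, -71, -7, 57, 121]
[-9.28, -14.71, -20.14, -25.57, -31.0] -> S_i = -9.28 + -5.43*i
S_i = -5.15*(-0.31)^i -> [-5.15, 1.6, -0.49, 0.15, -0.05]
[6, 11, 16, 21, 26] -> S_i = 6 + 5*i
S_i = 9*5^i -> [9, 45, 225, 1125, 5625]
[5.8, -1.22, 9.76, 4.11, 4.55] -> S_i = Random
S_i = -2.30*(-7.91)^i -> [-2.3, 18.19, -143.91, 1138.3, -9003.96]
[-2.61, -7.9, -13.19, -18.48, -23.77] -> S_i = -2.61 + -5.29*i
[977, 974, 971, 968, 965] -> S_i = 977 + -3*i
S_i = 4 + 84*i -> [4, 88, 172, 256, 340]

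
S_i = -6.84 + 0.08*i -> [-6.84, -6.76, -6.68, -6.6, -6.52]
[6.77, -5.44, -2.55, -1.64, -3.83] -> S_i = Random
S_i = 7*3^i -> [7, 21, 63, 189, 567]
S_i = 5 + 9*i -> [5, 14, 23, 32, 41]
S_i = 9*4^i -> [9, 36, 144, 576, 2304]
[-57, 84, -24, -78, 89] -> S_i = Random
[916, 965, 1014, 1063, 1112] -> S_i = 916 + 49*i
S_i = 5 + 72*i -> [5, 77, 149, 221, 293]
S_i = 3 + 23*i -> [3, 26, 49, 72, 95]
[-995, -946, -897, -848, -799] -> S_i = -995 + 49*i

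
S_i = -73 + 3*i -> [-73, -70, -67, -64, -61]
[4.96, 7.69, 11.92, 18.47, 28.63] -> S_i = 4.96*1.55^i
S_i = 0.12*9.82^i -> [0.12, 1.18, 11.57, 113.64, 1115.9]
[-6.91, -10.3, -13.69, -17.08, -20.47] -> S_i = -6.91 + -3.39*i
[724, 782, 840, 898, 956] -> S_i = 724 + 58*i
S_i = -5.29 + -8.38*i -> [-5.29, -13.67, -22.05, -30.43, -38.81]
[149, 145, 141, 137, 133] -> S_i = 149 + -4*i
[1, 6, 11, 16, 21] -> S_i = 1 + 5*i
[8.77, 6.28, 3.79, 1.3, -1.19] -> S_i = 8.77 + -2.49*i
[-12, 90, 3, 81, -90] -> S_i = Random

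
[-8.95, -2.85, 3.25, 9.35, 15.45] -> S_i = -8.95 + 6.10*i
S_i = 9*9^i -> [9, 81, 729, 6561, 59049]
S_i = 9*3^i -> [9, 27, 81, 243, 729]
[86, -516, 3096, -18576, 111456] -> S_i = 86*-6^i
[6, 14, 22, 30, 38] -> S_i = 6 + 8*i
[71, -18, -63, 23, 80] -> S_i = Random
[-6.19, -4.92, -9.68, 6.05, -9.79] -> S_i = Random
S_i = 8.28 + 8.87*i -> [8.28, 17.15, 26.02, 34.89, 43.76]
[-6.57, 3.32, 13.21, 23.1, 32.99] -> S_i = -6.57 + 9.89*i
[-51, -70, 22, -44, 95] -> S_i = Random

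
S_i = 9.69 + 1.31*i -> [9.69, 11.0, 12.31, 13.62, 14.93]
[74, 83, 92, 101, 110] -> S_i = 74 + 9*i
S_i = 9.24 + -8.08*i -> [9.24, 1.16, -6.92, -15.0, -23.08]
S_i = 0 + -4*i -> [0, -4, -8, -12, -16]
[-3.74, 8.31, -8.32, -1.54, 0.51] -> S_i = Random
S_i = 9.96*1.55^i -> [9.96, 15.44, 23.93, 37.09, 57.49]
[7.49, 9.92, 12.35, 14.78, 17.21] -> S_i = 7.49 + 2.43*i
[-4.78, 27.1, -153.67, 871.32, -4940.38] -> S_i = -4.78*(-5.67)^i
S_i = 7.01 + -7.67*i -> [7.01, -0.66, -8.33, -16.0, -23.67]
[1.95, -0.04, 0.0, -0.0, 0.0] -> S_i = 1.95*(-0.02)^i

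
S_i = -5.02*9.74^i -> [-5.02, -48.89, -476.24, -4638.53, -45179.3]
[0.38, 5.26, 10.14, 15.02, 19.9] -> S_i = 0.38 + 4.88*i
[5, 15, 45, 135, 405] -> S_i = 5*3^i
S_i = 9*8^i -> [9, 72, 576, 4608, 36864]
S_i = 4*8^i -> [4, 32, 256, 2048, 16384]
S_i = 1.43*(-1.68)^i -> [1.43, -2.4, 4.04, -6.78, 11.39]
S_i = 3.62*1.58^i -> [3.62, 5.72, 9.04, 14.28, 22.56]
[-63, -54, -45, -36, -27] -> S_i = -63 + 9*i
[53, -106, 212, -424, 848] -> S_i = 53*-2^i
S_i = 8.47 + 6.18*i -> [8.47, 14.65, 20.83, 27.01, 33.19]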